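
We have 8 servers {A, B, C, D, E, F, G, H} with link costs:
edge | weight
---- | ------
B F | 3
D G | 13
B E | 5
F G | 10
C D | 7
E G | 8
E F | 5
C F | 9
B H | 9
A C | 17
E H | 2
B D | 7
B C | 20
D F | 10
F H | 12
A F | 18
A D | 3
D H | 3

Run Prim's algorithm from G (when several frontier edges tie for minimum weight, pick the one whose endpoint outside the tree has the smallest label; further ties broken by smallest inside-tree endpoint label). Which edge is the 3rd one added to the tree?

D-H

Prim, starting at G.
Step 1: cheapest edge leaving the tree is E G (8); add E.
Step 2: cheapest edge leaving the tree is E H (2); add H.
Step 3: cheapest edge leaving the tree is D H (3); add D.
Step 4: cheapest edge leaving the tree is A D (3); add A.
Step 5: cheapest edge leaving the tree is B E (5); add B.
Step 6: cheapest edge leaving the tree is B F (3); add F.
Step 7: cheapest edge leaving the tree is C D (7); add C.
The 3rd edge added is D H.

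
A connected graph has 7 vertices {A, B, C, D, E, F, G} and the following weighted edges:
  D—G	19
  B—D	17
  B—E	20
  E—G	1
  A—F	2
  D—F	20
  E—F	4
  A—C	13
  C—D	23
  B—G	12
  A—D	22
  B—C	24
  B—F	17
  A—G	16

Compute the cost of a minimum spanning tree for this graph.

49

Prim's algorithm from A:
Step 1: frontier [A—F 2, A—C 13, A—G 16, A—D 22] → take A—F (2); add F.
Step 2: frontier [A—C 13, A—G 16, A—D 22, E—F 4, B—F 17, D—F 20] → take E—F (4); add E.
Step 3: frontier [A—C 13, A—G 16, A—D 22, E—G 1, B—E 20, B—F 17, D—F 20] → take E—G (1); add G.
Step 4: frontier [A—C 13, A—D 22, B—E 20, B—F 17, D—F 20, B—G 12, D—G 19] → take B—G (12); add B.
Step 5: frontier [A—C 13, A—D 22, B—D 17, B—C 24, D—F 20, D—G 19] → take A—C (13); add C.
Step 6: frontier [A—D 22, B—D 17, C—D 23, D—F 20, D—G 19] → take B—D (17); add D.
MST edges: A—F, E—F, E—G, B—G, A—C, B—D; total weight 2+4+1+12+13+17 = 49.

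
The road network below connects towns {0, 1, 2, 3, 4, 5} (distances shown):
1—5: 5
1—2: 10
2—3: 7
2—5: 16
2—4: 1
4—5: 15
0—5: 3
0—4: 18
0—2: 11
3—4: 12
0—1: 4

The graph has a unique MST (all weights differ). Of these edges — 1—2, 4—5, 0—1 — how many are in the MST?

Kruskal's algorithm — process edges by increasing weight (ties by edge label):
2—4 (1): add. Components now {0} {1} {2,4} {3} {5}
0—5 (3): add. Components now {0,5} {1} {2,4} {3}
0—1 (4): add. Components now {0,1,5} {2,4} {3}
1—5 (5): skip — 1 and 5 already connected.
2—3 (7): add. Components now {0,1,5} {2,3,4}
1—2 (10): add. Components now {0,1,2,3,4,5}
MST edge set: {2—4, 0—5, 0—1, 2—3, 1—2}.
Of the listed edges, {1—2, 0—1} are in the MST → 2.

2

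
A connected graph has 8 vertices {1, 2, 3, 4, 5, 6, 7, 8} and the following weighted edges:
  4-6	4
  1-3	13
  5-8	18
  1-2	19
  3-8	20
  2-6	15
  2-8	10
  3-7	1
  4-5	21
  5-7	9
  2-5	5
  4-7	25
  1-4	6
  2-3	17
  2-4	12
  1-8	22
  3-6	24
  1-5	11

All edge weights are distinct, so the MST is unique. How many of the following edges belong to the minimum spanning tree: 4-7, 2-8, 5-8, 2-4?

Sort edges by weight, then run Kruskal:
3-7 (1): add — endpoints in different components.
4-6 (4): add — endpoints in different components.
2-5 (5): add — endpoints in different components.
1-4 (6): add — endpoints in different components.
5-7 (9): add — endpoints in different components.
2-8 (10): add — endpoints in different components.
1-5 (11): add — endpoints in different components.
MST edge set: {3-7, 4-6, 2-5, 1-4, 5-7, 2-8, 1-5}.
Of the listed edges, {2-8} are in the MST → 1.

1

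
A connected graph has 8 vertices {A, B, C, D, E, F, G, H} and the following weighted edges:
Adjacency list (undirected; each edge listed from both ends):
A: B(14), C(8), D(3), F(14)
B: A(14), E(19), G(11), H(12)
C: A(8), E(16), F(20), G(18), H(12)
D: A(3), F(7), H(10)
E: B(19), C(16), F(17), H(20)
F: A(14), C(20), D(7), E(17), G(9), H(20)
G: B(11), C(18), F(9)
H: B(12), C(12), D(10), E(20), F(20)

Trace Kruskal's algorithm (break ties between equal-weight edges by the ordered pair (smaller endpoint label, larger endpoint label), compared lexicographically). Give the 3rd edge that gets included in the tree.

Kruskal's algorithm — process edges by increasing weight (ties by edge label):
A—D (3): add — endpoints in different components.
D—F (7): add — endpoints in different components.
A—C (8): add — endpoints in different components.
F—G (9): add — endpoints in different components.
D—H (10): add — endpoints in different components.
B—G (11): add — endpoints in different components.
B—H (12): skip — B and H already connected.
C—H (12): skip — C and H already connected.
A—B (14): skip — A and B already connected.
A—F (14): skip — A and F already connected.
C—E (16): add — endpoints in different components.
The 3rd edge added is A—C.

A-C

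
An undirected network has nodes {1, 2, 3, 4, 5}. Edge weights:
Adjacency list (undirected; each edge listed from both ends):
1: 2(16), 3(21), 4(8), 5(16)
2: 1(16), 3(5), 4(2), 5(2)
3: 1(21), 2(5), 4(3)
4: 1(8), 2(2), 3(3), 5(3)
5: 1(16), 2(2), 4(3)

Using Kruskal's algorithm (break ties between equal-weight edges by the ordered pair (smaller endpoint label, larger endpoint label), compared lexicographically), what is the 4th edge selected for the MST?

Kruskal's algorithm — process edges by increasing weight (ties by edge label):
2—4 (2): add. Components now {1} {2,4} {3} {5}
2—5 (2): add. Components now {1} {2,4,5} {3}
3—4 (3): add. Components now {1} {2,3,4,5}
4—5 (3): skip — 4 and 5 already connected.
2—3 (5): skip — 2 and 3 already connected.
1—4 (8): add. Components now {1,2,3,4,5}
The 4th edge added is 1—4.

1-4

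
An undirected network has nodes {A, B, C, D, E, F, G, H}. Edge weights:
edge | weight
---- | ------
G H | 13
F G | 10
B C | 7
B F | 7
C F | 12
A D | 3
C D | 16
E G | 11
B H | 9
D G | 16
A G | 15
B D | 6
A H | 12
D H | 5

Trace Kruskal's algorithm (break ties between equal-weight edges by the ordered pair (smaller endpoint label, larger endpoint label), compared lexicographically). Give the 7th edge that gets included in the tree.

E-G

Kruskal: consider edges lightest-first.
A D (3): add — endpoints in different components.
D H (5): add — endpoints in different components.
B D (6): add — endpoints in different components.
B C (7): add — endpoints in different components.
B F (7): add — endpoints in different components.
B H (9): skip — B and H already connected.
F G (10): add — endpoints in different components.
E G (11): add — endpoints in different components.
The 7th edge added is E G.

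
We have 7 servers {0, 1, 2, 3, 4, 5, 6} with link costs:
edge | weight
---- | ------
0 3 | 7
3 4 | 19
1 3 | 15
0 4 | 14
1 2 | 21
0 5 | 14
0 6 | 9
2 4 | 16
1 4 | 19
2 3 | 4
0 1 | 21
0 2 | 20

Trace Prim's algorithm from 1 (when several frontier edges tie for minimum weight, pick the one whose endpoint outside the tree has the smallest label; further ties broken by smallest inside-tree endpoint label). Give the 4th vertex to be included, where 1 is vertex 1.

0

Prim's algorithm from 1:
Step 1: cheapest edge leaving the tree is 1 3 (15); add 3.
Step 2: cheapest edge leaving the tree is 2 3 (4); add 2.
Step 3: cheapest edge leaving the tree is 0 3 (7); add 0.
Step 4: cheapest edge leaving the tree is 0 6 (9); add 6.
Step 5: cheapest edge leaving the tree is 0 4 (14); add 4.
Step 6: cheapest edge leaving the tree is 0 5 (14); add 5.
Vertex order: 1, 3, 2, 0, 6, 4, 5. The 4th vertex is 0.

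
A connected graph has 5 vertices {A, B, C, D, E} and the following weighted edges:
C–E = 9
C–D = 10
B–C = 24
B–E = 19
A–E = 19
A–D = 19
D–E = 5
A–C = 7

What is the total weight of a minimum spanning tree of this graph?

Prim, starting at D.
Step 1: cheapest edge leaving the tree is D–E (5); add E.
Step 2: cheapest edge leaving the tree is C–E (9); add C.
Step 3: cheapest edge leaving the tree is A–C (7); add A.
Step 4: cheapest edge leaving the tree is B–E (19); add B.
MST edges: D–E, C–E, A–C, B–E; total weight 5+9+7+19 = 40.

40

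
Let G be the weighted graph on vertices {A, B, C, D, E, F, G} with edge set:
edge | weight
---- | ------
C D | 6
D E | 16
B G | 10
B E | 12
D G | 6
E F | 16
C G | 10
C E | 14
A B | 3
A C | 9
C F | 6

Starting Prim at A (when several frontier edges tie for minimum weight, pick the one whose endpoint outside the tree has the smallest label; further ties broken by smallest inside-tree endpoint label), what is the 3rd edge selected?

C-D

Prim's algorithm from A:
Step 1: frontier [A B 3, A C 9] → take A B (3); add B.
Step 2: frontier [A C 9, B G 10, B E 12] → take A C (9); add C.
Step 3: frontier [B G 10, B E 12, C D 6, C F 6, C G 10, C E 14] → take C D (6); add D.
Step 4: frontier [B G 10, B E 12, C F 6, C G 10, C E 14, D G 6, D E 16] → take C F (6); add F.
Step 5: frontier [B G 10, B E 12, C G 10, C E 14, D G 6, D E 16, E F 16] → take D G (6); add G.
Step 6: frontier [B E 12, C E 14, D E 16, E F 16] → take B E (12); add E.
The 3rd edge added is C D.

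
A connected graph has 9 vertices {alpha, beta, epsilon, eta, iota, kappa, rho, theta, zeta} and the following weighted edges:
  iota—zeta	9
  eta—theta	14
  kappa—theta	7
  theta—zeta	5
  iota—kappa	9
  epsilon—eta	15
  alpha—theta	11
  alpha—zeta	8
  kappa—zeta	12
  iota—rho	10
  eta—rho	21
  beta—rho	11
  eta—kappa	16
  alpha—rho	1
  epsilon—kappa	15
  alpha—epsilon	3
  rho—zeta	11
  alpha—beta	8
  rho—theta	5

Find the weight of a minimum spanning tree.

Prim, starting at beta.
Step 1: cheapest edge leaving the tree is alpha—beta (8); add alpha.
Step 2: cheapest edge leaving the tree is alpha—rho (1); add rho.
Step 3: cheapest edge leaving the tree is alpha—epsilon (3); add epsilon.
Step 4: cheapest edge leaving the tree is rho—theta (5); add theta.
Step 5: cheapest edge leaving the tree is theta—zeta (5); add zeta.
Step 6: cheapest edge leaving the tree is kappa—theta (7); add kappa.
Step 7: cheapest edge leaving the tree is iota—kappa (9); add iota.
Step 8: cheapest edge leaving the tree is eta—theta (14); add eta.
MST edges: alpha—beta, alpha—rho, alpha—epsilon, rho—theta, theta—zeta, kappa—theta, iota—kappa, eta—theta; total weight 8+1+3+5+5+7+9+14 = 52.

52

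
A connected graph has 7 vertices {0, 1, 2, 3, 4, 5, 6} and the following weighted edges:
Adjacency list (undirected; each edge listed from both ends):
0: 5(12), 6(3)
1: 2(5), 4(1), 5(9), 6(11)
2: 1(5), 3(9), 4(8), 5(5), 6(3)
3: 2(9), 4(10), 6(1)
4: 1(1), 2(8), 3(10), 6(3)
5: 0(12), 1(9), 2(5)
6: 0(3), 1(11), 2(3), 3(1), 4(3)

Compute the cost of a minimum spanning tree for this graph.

Kruskal: consider edges lightest-first.
1–4 (1): add — endpoints in different components.
3–6 (1): add — endpoints in different components.
0–6 (3): add — endpoints in different components.
2–6 (3): add — endpoints in different components.
4–6 (3): add — endpoints in different components.
1–2 (5): skip — 1 and 2 already connected.
2–5 (5): add — endpoints in different components.
MST edges: 1–4, 3–6, 0–6, 2–6, 4–6, 2–5; total weight 1+1+3+3+3+5 = 16.

16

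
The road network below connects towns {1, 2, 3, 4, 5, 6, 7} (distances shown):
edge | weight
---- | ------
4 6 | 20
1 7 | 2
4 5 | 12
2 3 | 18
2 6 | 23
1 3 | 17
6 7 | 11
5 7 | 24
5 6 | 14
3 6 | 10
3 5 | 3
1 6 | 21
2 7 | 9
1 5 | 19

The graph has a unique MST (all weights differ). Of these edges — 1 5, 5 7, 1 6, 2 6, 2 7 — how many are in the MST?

1

Sort edges by weight, then run Kruskal:
1 7 (2): add. Components now {1,7} {2} {3} {4} {5} {6}
3 5 (3): add. Components now {1,7} {2} {3,5} {4} {6}
2 7 (9): add. Components now {1,2,7} {3,5} {4} {6}
3 6 (10): add. Components now {1,2,7} {3,5,6} {4}
6 7 (11): add. Components now {1,2,3,5,6,7} {4}
4 5 (12): add. Components now {1,2,3,4,5,6,7}
MST edge set: {1 7, 3 5, 2 7, 3 6, 6 7, 4 5}.
Of the listed edges, {2 7} are in the MST → 1.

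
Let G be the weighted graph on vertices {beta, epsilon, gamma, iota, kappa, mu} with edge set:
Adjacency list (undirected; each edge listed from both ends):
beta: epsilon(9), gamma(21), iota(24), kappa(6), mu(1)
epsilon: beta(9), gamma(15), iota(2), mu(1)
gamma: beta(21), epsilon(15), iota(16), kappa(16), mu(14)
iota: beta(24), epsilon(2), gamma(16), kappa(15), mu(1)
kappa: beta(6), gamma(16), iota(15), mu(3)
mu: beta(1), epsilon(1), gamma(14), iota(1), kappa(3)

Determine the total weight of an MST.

20

Prim's algorithm from kappa:
Step 1: frontier [kappa mu 3, beta kappa 6, iota kappa 15, gamma kappa 16] → take kappa mu (3); add mu.
Step 2: frontier [beta kappa 6, iota kappa 15, gamma kappa 16, beta mu 1, epsilon mu 1, iota mu 1, gamma mu 14] → take beta mu (1); add beta.
Step 3: frontier [beta epsilon 9, beta gamma 21, beta iota 24, iota kappa 15, gamma kappa 16, epsilon mu 1, iota mu 1, gamma mu 14] → take epsilon mu (1); add epsilon.
Step 4: frontier [beta gamma 21, beta iota 24, epsilon iota 2, epsilon gamma 15, iota kappa 15, gamma kappa 16, iota mu 1, gamma mu 14] → take iota mu (1); add iota.
Step 5: frontier [beta gamma 21, epsilon gamma 15, gamma iota 16, gamma kappa 16, gamma mu 14] → take gamma mu (14); add gamma.
MST edges: kappa mu, beta mu, epsilon mu, iota mu, gamma mu; total weight 3+1+1+1+14 = 20.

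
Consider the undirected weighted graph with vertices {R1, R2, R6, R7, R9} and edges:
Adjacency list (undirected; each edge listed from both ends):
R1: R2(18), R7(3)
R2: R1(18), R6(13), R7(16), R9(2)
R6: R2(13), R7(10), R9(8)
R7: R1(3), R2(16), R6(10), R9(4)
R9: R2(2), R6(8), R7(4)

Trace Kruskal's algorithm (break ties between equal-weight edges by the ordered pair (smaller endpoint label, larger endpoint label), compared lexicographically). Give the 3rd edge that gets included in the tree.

Kruskal: consider edges lightest-first.
R2-R9 (2): add. Components now {R2,R9} {R1} {R6} {R7}
R1-R7 (3): add. Components now {R2,R9} {R1,R7} {R6}
R7-R9 (4): add. Components now {R1,R2,R7,R9} {R6}
R6-R9 (8): add. Components now {R1,R2,R6,R7,R9}
The 3rd edge added is R7-R9.

R7-R9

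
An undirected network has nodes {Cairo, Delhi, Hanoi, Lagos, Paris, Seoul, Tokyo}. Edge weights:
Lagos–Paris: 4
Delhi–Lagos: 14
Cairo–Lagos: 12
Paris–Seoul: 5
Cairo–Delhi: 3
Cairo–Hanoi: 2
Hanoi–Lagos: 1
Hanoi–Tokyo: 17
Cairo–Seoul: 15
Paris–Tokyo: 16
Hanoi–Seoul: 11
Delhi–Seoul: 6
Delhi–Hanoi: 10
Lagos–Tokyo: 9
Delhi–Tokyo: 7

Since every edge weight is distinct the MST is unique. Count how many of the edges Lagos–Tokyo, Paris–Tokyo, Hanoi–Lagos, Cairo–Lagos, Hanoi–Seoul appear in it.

Sort edges by weight, then run Kruskal:
Hanoi–Lagos (1): add — endpoints in different components.
Cairo–Hanoi (2): add — endpoints in different components.
Cairo–Delhi (3): add — endpoints in different components.
Lagos–Paris (4): add — endpoints in different components.
Paris–Seoul (5): add — endpoints in different components.
Delhi–Seoul (6): skip — Delhi and Seoul already connected.
Delhi–Tokyo (7): add — endpoints in different components.
MST edge set: {Hanoi–Lagos, Cairo–Hanoi, Cairo–Delhi, Lagos–Paris, Paris–Seoul, Delhi–Tokyo}.
Of the listed edges, {Hanoi–Lagos} are in the MST → 1.

1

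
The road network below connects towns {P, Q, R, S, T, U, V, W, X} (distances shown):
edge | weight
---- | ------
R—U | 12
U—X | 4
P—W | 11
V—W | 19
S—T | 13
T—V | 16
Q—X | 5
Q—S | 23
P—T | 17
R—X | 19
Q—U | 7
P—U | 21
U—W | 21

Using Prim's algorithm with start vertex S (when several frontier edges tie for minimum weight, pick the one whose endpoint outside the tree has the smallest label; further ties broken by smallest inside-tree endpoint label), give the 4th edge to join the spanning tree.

Prim's algorithm from S:
Step 1: frontier [S—T 13, Q—S 23] → take S—T (13); add T.
Step 2: frontier [Q—S 23, T—V 16, P—T 17] → take T—V (16); add V.
Step 3: frontier [Q—S 23, P—T 17, V—W 19] → take P—T (17); add P.
Step 4: frontier [P—W 11, P—U 21, Q—S 23, V—W 19] → take P—W (11); add W.
Step 5: frontier [P—U 21, Q—S 23, U—W 21] → take P—U (21); add U.
Step 6: frontier [Q—S 23, U—X 4, Q—U 7, R—U 12] → take U—X (4); add X.
Step 7: frontier [Q—S 23, Q—U 7, R—U 12, Q—X 5, R—X 19] → take Q—X (5); add Q.
Step 8: frontier [R—U 12, R—X 19] → take R—U (12); add R.
The 4th edge added is P—W.

P-W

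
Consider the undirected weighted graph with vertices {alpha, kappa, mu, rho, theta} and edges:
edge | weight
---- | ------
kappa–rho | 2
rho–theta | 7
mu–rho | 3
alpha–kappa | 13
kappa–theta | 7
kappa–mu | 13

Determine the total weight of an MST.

25

Prim's algorithm from mu:
Step 1: cheapest edge leaving the tree is mu–rho (3); add rho.
Step 2: cheapest edge leaving the tree is kappa–rho (2); add kappa.
Step 3: cheapest edge leaving the tree is kappa–theta (7); add theta.
Step 4: cheapest edge leaving the tree is alpha–kappa (13); add alpha.
MST edges: mu–rho, kappa–rho, kappa–theta, alpha–kappa; total weight 3+2+7+13 = 25.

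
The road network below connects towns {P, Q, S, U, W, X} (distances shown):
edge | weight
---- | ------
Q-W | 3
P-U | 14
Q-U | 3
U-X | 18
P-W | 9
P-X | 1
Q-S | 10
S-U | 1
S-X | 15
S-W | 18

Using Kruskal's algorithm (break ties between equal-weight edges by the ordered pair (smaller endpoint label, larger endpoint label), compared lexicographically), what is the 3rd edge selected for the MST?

Kruskal: consider edges lightest-first.
P-X (1): add — endpoints in different components.
S-U (1): add — endpoints in different components.
Q-U (3): add — endpoints in different components.
Q-W (3): add — endpoints in different components.
P-W (9): add — endpoints in different components.
The 3rd edge added is Q-U.

Q-U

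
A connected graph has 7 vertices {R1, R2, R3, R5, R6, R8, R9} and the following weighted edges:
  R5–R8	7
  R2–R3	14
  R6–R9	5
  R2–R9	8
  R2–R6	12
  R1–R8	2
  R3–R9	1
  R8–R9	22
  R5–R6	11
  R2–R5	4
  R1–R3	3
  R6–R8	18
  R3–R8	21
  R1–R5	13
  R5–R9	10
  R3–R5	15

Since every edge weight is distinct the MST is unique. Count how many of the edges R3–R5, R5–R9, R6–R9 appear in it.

1

Kruskal's algorithm — process edges by increasing weight (ties by edge label):
R3–R9 (1): add — endpoints in different components.
R1–R8 (2): add — endpoints in different components.
R1–R3 (3): add — endpoints in different components.
R2–R5 (4): add — endpoints in different components.
R6–R9 (5): add — endpoints in different components.
R5–R8 (7): add — endpoints in different components.
MST edge set: {R3–R9, R1–R8, R1–R3, R2–R5, R6–R9, R5–R8}.
Of the listed edges, {R6–R9} are in the MST → 1.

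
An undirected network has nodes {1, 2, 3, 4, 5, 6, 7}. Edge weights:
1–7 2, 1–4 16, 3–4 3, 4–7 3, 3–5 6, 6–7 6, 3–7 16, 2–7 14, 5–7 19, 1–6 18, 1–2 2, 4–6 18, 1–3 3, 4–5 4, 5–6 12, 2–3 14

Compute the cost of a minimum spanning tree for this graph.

20

Grow the tree from 5 using Prim:
Step 1: cheapest edge leaving the tree is 4–5 (4); add 4.
Step 2: cheapest edge leaving the tree is 3–4 (3); add 3.
Step 3: cheapest edge leaving the tree is 1–3 (3); add 1.
Step 4: cheapest edge leaving the tree is 1–2 (2); add 2.
Step 5: cheapest edge leaving the tree is 1–7 (2); add 7.
Step 6: cheapest edge leaving the tree is 6–7 (6); add 6.
MST edges: 4–5, 3–4, 1–3, 1–2, 1–7, 6–7; total weight 4+3+3+2+2+6 = 20.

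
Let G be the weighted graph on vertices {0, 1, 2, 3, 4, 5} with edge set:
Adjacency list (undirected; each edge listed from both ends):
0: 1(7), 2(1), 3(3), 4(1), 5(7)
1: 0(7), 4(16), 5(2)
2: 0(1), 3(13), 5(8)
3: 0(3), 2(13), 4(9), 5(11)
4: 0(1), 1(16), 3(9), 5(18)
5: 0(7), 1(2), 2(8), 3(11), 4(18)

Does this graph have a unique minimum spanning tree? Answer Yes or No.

No

Kruskal: consider edges lightest-first.
0–2 (1): add. Components now {0,2} {1} {3} {4} {5}
0–4 (1): add. Components now {0,2,4} {1} {3} {5}
1–5 (2): add. Components now {0,2,4} {1,5} {3}
0–3 (3): add. Components now {0,2,3,4} {1,5}
0–1 (7): add. Components now {0,1,2,3,4,5}
Non-tree edge 0–5 has weight 7, equal to the heaviest edge on its tree cycle — swapping gives another MST of the same weight. Not unique.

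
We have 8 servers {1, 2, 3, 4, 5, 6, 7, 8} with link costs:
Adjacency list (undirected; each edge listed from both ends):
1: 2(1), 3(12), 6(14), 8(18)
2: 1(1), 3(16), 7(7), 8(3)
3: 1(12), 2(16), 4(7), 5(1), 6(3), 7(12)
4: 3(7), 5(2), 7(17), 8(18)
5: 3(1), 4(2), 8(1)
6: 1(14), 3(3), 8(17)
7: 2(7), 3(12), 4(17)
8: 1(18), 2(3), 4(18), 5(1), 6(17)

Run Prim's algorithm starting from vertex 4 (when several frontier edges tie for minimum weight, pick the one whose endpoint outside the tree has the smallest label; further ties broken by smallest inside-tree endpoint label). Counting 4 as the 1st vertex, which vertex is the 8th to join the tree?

Grow the tree from 4 using Prim:
Step 1: cheapest edge leaving the tree is 4-5 (2); add 5.
Step 2: cheapest edge leaving the tree is 3-5 (1); add 3.
Step 3: cheapest edge leaving the tree is 5-8 (1); add 8.
Step 4: cheapest edge leaving the tree is 2-8 (3); add 2.
Step 5: cheapest edge leaving the tree is 1-2 (1); add 1.
Step 6: cheapest edge leaving the tree is 3-6 (3); add 6.
Step 7: cheapest edge leaving the tree is 2-7 (7); add 7.
Vertex order: 4, 5, 3, 8, 2, 1, 6, 7. The 8th vertex is 7.

7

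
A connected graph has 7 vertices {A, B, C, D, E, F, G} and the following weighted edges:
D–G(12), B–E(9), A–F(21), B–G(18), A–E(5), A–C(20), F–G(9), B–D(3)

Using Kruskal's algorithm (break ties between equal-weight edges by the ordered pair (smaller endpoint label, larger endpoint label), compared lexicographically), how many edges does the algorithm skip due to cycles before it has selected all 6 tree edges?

Sort edges by weight, then run Kruskal:
B–D (3): add. Components now {A} {B,D} {C} {E} {F} {G}
A–E (5): add. Components now {A,E} {B,D} {C} {F} {G}
B–E (9): add. Components now {A,B,D,E} {C} {F} {G}
F–G (9): add. Components now {A,B,D,E} {C} {F,G}
D–G (12): add. Components now {A,B,D,E,F,G} {C}
B–G (18): skip — B and G already connected.
A–C (20): add. Components now {A,B,C,D,E,F,G}
Edges rejected before the tree was complete: 1.

1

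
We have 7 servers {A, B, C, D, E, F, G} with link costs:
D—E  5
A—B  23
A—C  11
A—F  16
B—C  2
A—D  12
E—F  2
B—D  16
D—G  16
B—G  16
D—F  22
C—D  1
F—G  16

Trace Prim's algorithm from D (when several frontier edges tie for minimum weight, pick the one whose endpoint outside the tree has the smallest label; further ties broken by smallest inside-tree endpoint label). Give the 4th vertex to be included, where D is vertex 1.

E

Grow the tree from D using Prim:
Step 1: frontier [C—D 1, D—E 5, A—D 12, B—D 16, D—G 16, D—F 22] → take C—D (1); add C.
Step 2: frontier [B—C 2, A—C 11, D—E 5, A—D 12, B—D 16, D—G 16, D—F 22] → take B—C (2); add B.
Step 3: frontier [B—G 16, A—B 23, A—C 11, D—E 5, A—D 12, D—G 16, D—F 22] → take D—E (5); add E.
Step 4: frontier [B—G 16, A—B 23, A—C 11, A—D 12, D—G 16, D—F 22, E—F 2] → take E—F (2); add F.
Step 5: frontier [B—G 16, A—B 23, A—C 11, A—D 12, D—G 16, A—F 16, F—G 16] → take A—C (11); add A.
Step 6: frontier [B—G 16, D—G 16, F—G 16] → take B—G (16); add G.
Vertex order: D, C, B, E, F, A, G. The 4th vertex is E.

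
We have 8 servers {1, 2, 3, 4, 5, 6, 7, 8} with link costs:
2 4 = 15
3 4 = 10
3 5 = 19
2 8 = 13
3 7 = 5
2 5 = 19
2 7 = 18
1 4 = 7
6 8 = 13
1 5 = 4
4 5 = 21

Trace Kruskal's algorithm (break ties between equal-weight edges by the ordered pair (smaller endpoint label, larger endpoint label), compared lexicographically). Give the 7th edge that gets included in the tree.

Kruskal: consider edges lightest-first.
1 5 (4): add — endpoints in different components.
3 7 (5): add — endpoints in different components.
1 4 (7): add — endpoints in different components.
3 4 (10): add — endpoints in different components.
2 8 (13): add — endpoints in different components.
6 8 (13): add — endpoints in different components.
2 4 (15): add — endpoints in different components.
The 7th edge added is 2 4.

2-4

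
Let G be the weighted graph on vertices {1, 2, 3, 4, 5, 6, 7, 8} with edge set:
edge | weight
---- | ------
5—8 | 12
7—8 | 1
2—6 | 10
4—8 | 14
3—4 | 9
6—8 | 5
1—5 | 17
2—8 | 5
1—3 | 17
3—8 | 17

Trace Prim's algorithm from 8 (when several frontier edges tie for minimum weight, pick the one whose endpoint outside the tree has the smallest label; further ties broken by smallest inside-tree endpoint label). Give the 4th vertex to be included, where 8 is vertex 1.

6

Prim's algorithm from 8:
Step 1: frontier [7—8 1, 2—8 5, 6—8 5, 5—8 12, 4—8 14, 3—8 17] → take 7—8 (1); add 7.
Step 2: frontier [2—8 5, 6—8 5, 5—8 12, 4—8 14, 3—8 17] → take 2—8 (5); add 2.
Step 3: frontier [2—6 10, 6—8 5, 5—8 12, 4—8 14, 3—8 17] → take 6—8 (5); add 6.
Step 4: frontier [5—8 12, 4—8 14, 3—8 17] → take 5—8 (12); add 5.
Step 5: frontier [1—5 17, 4—8 14, 3—8 17] → take 4—8 (14); add 4.
Step 6: frontier [3—4 9, 1—5 17, 3—8 17] → take 3—4 (9); add 3.
Step 7: frontier [1—3 17, 1—5 17] → take 1—3 (17); add 1.
Vertex order: 8, 7, 2, 6, 5, 4, 3, 1. The 4th vertex is 6.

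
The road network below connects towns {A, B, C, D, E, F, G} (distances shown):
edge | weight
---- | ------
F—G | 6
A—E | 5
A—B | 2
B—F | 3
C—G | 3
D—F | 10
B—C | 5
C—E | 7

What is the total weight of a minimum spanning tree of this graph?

28

Sort edges by weight, then run Kruskal:
A—B (2): add. Components now {A,B} {C} {D} {E} {F} {G}
B—F (3): add. Components now {A,B,F} {C} {D} {E} {G}
C—G (3): add. Components now {A,B,F} {C,G} {D} {E}
A—E (5): add. Components now {A,B,E,F} {C,G} {D}
B—C (5): add. Components now {A,B,C,E,F,G} {D}
F—G (6): skip — F and G already connected.
C—E (7): skip — C and E already connected.
D—F (10): add. Components now {A,B,C,D,E,F,G}
MST edges: A—B, B—F, C—G, A—E, B—C, D—F; total weight 2+3+3+5+5+10 = 28.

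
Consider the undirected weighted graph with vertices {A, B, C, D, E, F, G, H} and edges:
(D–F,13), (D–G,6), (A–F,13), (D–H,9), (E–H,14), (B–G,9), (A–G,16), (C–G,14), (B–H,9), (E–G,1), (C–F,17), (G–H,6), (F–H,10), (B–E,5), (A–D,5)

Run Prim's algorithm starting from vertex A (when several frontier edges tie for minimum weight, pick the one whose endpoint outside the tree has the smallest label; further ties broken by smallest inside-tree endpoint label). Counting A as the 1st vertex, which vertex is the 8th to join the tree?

C

Prim's algorithm from A:
Step 1: cheapest edge leaving the tree is A–D (5); add D.
Step 2: cheapest edge leaving the tree is D–G (6); add G.
Step 3: cheapest edge leaving the tree is E–G (1); add E.
Step 4: cheapest edge leaving the tree is B–E (5); add B.
Step 5: cheapest edge leaving the tree is G–H (6); add H.
Step 6: cheapest edge leaving the tree is F–H (10); add F.
Step 7: cheapest edge leaving the tree is C–G (14); add C.
Vertex order: A, D, G, E, B, H, F, C. The 8th vertex is C.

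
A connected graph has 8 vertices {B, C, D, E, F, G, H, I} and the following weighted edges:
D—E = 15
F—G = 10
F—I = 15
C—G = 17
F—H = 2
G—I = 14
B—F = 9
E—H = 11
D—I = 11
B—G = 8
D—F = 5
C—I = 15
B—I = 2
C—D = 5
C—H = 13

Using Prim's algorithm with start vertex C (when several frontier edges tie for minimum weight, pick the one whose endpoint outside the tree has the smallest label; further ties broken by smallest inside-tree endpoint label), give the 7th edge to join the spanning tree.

Grow the tree from C using Prim:
Step 1: cheapest edge leaving the tree is C—D (5); add D.
Step 2: cheapest edge leaving the tree is D—F (5); add F.
Step 3: cheapest edge leaving the tree is F—H (2); add H.
Step 4: cheapest edge leaving the tree is B—F (9); add B.
Step 5: cheapest edge leaving the tree is B—I (2); add I.
Step 6: cheapest edge leaving the tree is B—G (8); add G.
Step 7: cheapest edge leaving the tree is E—H (11); add E.
The 7th edge added is E—H.

E-H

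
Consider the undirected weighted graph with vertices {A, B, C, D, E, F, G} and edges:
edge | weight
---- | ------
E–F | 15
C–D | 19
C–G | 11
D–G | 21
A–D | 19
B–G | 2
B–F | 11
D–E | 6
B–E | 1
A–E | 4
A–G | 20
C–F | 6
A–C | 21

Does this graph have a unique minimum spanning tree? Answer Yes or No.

Sort edges by weight, then run Kruskal:
B–E (1): add — endpoints in different components.
B–G (2): add — endpoints in different components.
A–E (4): add — endpoints in different components.
C–F (6): add — endpoints in different components.
D–E (6): add — endpoints in different components.
B–F (11): add — endpoints in different components.
Non-tree edge C–G has weight 11, equal to the heaviest edge on its tree cycle — swapping gives another MST of the same weight. Not unique.

No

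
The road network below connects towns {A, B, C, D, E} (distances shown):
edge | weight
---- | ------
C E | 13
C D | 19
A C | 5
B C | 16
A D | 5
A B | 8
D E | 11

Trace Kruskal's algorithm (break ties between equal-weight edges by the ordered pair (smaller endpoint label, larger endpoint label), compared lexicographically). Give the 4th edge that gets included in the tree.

D-E

Kruskal: consider edges lightest-first.
A C (5): add — endpoints in different components.
A D (5): add — endpoints in different components.
A B (8): add — endpoints in different components.
D E (11): add — endpoints in different components.
The 4th edge added is D E.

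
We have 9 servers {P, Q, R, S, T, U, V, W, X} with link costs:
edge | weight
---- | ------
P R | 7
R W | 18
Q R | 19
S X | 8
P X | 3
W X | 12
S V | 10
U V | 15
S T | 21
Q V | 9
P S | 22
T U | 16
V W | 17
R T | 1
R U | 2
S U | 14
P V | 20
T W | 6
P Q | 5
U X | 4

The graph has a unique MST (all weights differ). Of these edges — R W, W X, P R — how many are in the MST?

0

Kruskal: consider edges lightest-first.
R T (1): add — endpoints in different components.
R U (2): add — endpoints in different components.
P X (3): add — endpoints in different components.
U X (4): add — endpoints in different components.
P Q (5): add — endpoints in different components.
T W (6): add — endpoints in different components.
P R (7): skip — P and R already connected.
S X (8): add — endpoints in different components.
Q V (9): add — endpoints in different components.
MST edge set: {R T, R U, P X, U X, P Q, T W, S X, Q V}.
Of the listed edges, {} are in the MST → 0.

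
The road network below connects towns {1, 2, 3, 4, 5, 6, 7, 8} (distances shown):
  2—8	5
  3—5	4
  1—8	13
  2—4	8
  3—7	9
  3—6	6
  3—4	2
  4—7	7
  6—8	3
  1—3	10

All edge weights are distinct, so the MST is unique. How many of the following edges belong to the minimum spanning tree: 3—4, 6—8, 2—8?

Sort edges by weight, then run Kruskal:
3—4 (2): add — endpoints in different components.
6—8 (3): add — endpoints in different components.
3—5 (4): add — endpoints in different components.
2—8 (5): add — endpoints in different components.
3—6 (6): add — endpoints in different components.
4—7 (7): add — endpoints in different components.
2—4 (8): skip — 2 and 4 already connected.
3—7 (9): skip — 3 and 7 already connected.
1—3 (10): add — endpoints in different components.
MST edge set: {3—4, 6—8, 3—5, 2—8, 3—6, 4—7, 1—3}.
Of the listed edges, {3—4, 6—8, 2—8} are in the MST → 3.

3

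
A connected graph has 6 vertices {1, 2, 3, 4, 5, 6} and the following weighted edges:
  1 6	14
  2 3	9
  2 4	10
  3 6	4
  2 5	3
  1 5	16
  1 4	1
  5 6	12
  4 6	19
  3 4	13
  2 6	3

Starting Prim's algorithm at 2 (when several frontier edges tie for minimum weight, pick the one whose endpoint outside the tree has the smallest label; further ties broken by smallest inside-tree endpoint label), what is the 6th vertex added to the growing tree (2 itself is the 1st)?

1

Grow the tree from 2 using Prim:
Step 1: cheapest edge leaving the tree is 2 5 (3); add 5.
Step 2: cheapest edge leaving the tree is 2 6 (3); add 6.
Step 3: cheapest edge leaving the tree is 3 6 (4); add 3.
Step 4: cheapest edge leaving the tree is 2 4 (10); add 4.
Step 5: cheapest edge leaving the tree is 1 4 (1); add 1.
Vertex order: 2, 5, 6, 3, 4, 1. The 6th vertex is 1.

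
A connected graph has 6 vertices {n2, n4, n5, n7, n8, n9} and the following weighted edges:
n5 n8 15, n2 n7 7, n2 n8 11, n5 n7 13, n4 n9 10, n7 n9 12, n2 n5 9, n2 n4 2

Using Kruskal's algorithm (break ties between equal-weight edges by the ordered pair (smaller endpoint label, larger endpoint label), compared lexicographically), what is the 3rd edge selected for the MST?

n2-n5

Kruskal's algorithm — process edges by increasing weight (ties by edge label):
n2 n4 (2): add. Components now {n5} {n9} {n2,n4} {n7} {n8}
n2 n7 (7): add. Components now {n5} {n9} {n2,n4,n7} {n8}
n2 n5 (9): add. Components now {n2,n4,n5,n7} {n9} {n8}
n4 n9 (10): add. Components now {n2,n4,n5,n7,n9} {n8}
n2 n8 (11): add. Components now {n2,n4,n5,n7,n8,n9}
The 3rd edge added is n2 n5.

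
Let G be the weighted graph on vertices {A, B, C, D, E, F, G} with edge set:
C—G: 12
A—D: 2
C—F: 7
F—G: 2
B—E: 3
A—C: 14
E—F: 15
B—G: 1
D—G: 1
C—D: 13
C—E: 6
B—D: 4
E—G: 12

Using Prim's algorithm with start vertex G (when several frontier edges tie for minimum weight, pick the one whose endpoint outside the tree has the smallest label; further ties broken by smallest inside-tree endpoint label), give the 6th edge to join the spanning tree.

C-E

Grow the tree from G using Prim:
Step 1: frontier [B—G 1, D—G 1, F—G 2, C—G 12, E—G 12] → take B—G (1); add B.
Step 2: frontier [B—E 3, B—D 4, D—G 1, F—G 2, C—G 12, E—G 12] → take D—G (1); add D.
Step 3: frontier [B—E 3, A—D 2, C—D 13, F—G 2, C—G 12, E—G 12] → take A—D (2); add A.
Step 4: frontier [A—C 14, B—E 3, C—D 13, F—G 2, C—G 12, E—G 12] → take F—G (2); add F.
Step 5: frontier [A—C 14, B—E 3, C—D 13, C—F 7, E—F 15, C—G 12, E—G 12] → take B—E (3); add E.
Step 6: frontier [A—C 14, C—D 13, C—E 6, C—F 7, C—G 12] → take C—E (6); add C.
The 6th edge added is C—E.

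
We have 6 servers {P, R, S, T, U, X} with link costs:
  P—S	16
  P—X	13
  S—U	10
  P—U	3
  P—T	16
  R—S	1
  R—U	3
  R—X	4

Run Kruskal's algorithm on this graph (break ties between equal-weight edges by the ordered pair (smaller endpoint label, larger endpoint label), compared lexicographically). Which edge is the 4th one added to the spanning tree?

R-X

Kruskal: consider edges lightest-first.
R—S (1): add — endpoints in different components.
P—U (3): add — endpoints in different components.
R—U (3): add — endpoints in different components.
R—X (4): add — endpoints in different components.
S—U (10): skip — S and U already connected.
P—X (13): skip — X and P already connected.
P—S (16): skip — S and P already connected.
P—T (16): add — endpoints in different components.
The 4th edge added is R—X.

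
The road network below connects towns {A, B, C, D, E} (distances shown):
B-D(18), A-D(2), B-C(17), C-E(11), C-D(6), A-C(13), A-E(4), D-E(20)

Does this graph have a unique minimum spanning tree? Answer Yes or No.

Yes

Kruskal: consider edges lightest-first.
A-D (2): add. Components now {A,D} {B} {C} {E}
A-E (4): add. Components now {A,D,E} {B} {C}
C-D (6): add. Components now {A,C,D,E} {B}
C-E (11): skip — C and E already connected.
A-C (13): skip — A and C already connected.
B-C (17): add. Components now {A,B,C,D,E}
Every non-tree edge has weight strictly greater than the heaviest edge on the tree path between its endpoints, so the MST is unique.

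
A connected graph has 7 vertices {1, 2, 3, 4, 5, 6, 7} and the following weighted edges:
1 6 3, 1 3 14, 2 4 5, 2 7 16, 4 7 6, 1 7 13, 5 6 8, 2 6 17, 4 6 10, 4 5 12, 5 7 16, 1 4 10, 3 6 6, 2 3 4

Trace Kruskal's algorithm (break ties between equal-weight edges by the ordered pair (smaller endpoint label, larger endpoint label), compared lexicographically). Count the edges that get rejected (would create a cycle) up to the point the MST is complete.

Kruskal's algorithm — process edges by increasing weight (ties by edge label):
1 6 (3): add. Components now {1,6} {2} {3} {4} {5} {7}
2 3 (4): add. Components now {1,6} {2,3} {4} {5} {7}
2 4 (5): add. Components now {1,6} {2,3,4} {5} {7}
3 6 (6): add. Components now {1,2,3,4,6} {5} {7}
4 7 (6): add. Components now {1,2,3,4,6,7} {5}
5 6 (8): add. Components now {1,2,3,4,5,6,7}
Edges rejected before the tree was complete: 0.

0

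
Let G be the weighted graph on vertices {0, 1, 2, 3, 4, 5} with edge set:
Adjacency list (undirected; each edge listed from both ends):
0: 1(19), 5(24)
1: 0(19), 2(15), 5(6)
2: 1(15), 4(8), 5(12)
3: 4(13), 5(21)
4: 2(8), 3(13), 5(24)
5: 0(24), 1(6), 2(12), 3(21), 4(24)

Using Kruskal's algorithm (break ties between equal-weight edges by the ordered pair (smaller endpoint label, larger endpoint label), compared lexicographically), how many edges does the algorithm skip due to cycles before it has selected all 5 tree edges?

Sort edges by weight, then run Kruskal:
1—5 (6): add — endpoints in different components.
2—4 (8): add — endpoints in different components.
2—5 (12): add — endpoints in different components.
3—4 (13): add — endpoints in different components.
1—2 (15): skip — 1 and 2 already connected.
0—1 (19): add — endpoints in different components.
Edges rejected before the tree was complete: 1.

1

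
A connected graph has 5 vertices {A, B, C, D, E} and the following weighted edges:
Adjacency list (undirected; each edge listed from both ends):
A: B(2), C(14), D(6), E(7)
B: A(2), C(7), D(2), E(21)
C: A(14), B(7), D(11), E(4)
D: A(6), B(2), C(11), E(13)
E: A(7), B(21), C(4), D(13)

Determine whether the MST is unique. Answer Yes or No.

No

Kruskal: consider edges lightest-first.
A—B (2): add — endpoints in different components.
B—D (2): add — endpoints in different components.
C—E (4): add — endpoints in different components.
A—D (6): skip — A and D already connected.
A—E (7): add — endpoints in different components.
Non-tree edge B—C has weight 7, equal to the heaviest edge on its tree cycle — swapping gives another MST of the same weight. Not unique.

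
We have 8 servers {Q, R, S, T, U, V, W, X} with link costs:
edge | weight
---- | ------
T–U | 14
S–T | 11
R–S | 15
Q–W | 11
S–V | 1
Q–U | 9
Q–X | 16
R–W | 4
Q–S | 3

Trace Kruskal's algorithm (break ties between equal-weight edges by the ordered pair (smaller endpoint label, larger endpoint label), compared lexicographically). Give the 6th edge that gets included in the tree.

Kruskal's algorithm — process edges by increasing weight (ties by edge label):
S–V (1): add — endpoints in different components.
Q–S (3): add — endpoints in different components.
R–W (4): add — endpoints in different components.
Q–U (9): add — endpoints in different components.
Q–W (11): add — endpoints in different components.
S–T (11): add — endpoints in different components.
T–U (14): skip — T and U already connected.
R–S (15): skip — R and S already connected.
Q–X (16): add — endpoints in different components.
The 6th edge added is S–T.

S-T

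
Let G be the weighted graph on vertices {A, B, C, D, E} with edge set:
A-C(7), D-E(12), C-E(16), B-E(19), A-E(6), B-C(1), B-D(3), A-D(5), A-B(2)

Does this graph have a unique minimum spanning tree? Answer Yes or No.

Yes

Sort edges by weight, then run Kruskal:
B-C (1): add — endpoints in different components.
A-B (2): add — endpoints in different components.
B-D (3): add — endpoints in different components.
A-D (5): skip — A and D already connected.
A-E (6): add — endpoints in different components.
Every non-tree edge has weight strictly greater than the heaviest edge on the tree path between its endpoints, so the MST is unique.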